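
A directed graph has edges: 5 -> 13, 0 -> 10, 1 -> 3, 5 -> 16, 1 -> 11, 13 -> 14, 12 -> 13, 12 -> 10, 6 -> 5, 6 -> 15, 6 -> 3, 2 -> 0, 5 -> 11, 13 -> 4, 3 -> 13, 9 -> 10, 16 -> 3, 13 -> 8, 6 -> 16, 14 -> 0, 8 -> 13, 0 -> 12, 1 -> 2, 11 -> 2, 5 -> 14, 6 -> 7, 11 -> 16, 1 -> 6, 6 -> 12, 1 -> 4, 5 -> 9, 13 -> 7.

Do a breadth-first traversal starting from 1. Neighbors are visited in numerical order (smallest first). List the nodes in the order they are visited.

1, 2, 3, 4, 6, 11, 0, 13, 5, 7, 12, 15, 16, 10, 8, 14, 9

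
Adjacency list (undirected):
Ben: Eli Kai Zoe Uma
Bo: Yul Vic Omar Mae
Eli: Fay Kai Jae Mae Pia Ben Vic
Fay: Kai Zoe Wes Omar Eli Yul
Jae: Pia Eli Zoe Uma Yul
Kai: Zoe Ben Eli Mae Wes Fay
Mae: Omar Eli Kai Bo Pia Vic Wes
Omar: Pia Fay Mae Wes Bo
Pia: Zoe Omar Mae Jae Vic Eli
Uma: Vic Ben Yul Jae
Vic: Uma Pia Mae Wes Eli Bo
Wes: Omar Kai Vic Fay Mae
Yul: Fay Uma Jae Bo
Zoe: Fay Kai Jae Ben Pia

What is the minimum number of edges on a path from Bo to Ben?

3

Level 0: Bo
Level 1: Mae, Omar, Vic, Yul
Level 2: Eli, Fay, Jae, Kai, Pia, Uma, Wes
Level 3: Ben, Zoe
Ben first appears at level 3.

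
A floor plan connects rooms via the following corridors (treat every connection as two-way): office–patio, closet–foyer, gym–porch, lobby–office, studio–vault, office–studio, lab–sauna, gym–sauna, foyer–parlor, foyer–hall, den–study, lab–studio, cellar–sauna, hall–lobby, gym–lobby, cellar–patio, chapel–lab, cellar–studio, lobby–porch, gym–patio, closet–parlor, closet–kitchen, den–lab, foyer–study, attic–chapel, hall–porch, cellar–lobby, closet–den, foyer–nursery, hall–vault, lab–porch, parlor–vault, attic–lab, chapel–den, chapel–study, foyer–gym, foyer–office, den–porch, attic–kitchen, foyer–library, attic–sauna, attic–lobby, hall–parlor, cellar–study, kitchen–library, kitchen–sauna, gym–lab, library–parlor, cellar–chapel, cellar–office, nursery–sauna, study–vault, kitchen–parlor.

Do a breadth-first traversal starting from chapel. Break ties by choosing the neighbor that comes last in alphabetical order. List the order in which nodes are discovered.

chapel -> study -> lab -> den -> cellar -> attic -> vault -> foyer -> studio -> sauna -> porch -> gym -> closet -> patio -> office -> lobby -> kitchen -> parlor -> hall -> nursery -> library

Visit chapel; enqueue study, lab, den, cellar, attic → queue [study, lab, den, cellar, attic]
Visit study; enqueue vault, foyer → queue [lab, den, cellar, attic, vault, foyer]
Visit lab; enqueue studio, sauna, porch, gym → queue [den, cellar, attic, vault, foyer, studio, sauna, porch, gym]
Visit den; enqueue closet → queue [cellar, attic, vault, foyer, studio, sauna, porch, gym, closet]
Visit cellar; enqueue patio, office, lobby → queue [attic, vault, foyer, studio, sauna, porch, gym, closet, patio, office, lobby]
Visit attic; enqueue kitchen → queue [vault, foyer, studio, sauna, porch, gym, closet, patio, office, lobby, kitchen]
Visit vault; enqueue parlor, hall → queue [foyer, studio, sauna, porch, gym, closet, patio, office, lobby, kitchen, parlor, hall]
Visit foyer; enqueue nursery, library → queue [studio, sauna, porch, gym, closet, patio, office, lobby, kitchen, parlor, hall, nursery, library]
Visit studio → queue [sauna, porch, gym, closet, patio, office, lobby, kitchen, parlor, hall, nursery, library]
Visit sauna → queue [porch, gym, closet, patio, office, lobby, kitchen, parlor, hall, nursery, library]
Visit porch → queue [gym, closet, patio, office, lobby, kitchen, parlor, hall, nursery, library]
Visit gym → queue [closet, patio, office, lobby, kitchen, parlor, hall, nursery, library]
Visit closet → queue [patio, office, lobby, kitchen, parlor, hall, nursery, library]
Visit patio → queue [office, lobby, kitchen, parlor, hall, nursery, library]
Visit office → queue [lobby, kitchen, parlor, hall, nursery, library]
Visit lobby → queue [kitchen, parlor, hall, nursery, library]
Visit kitchen → queue [parlor, hall, nursery, library]
Visit parlor → queue [hall, nursery, library]
Visit hall → queue [nursery, library]
Visit nursery → queue [library]
Visit library → queue []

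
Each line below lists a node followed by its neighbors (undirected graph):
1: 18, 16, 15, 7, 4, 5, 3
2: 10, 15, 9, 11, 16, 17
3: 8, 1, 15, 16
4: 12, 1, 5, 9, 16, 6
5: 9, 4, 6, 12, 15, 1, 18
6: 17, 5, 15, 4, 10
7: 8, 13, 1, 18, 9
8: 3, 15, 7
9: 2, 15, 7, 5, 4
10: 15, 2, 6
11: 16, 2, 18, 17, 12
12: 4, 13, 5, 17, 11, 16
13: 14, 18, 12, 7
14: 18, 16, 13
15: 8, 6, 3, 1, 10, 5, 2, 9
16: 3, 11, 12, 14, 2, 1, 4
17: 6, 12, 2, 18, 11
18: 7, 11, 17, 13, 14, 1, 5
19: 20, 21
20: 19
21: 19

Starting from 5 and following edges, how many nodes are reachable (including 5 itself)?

BFS from 5 visits: 5, 18, 15, 12, 9, 6, 4, 1, 17, 14, 13, 11, 7, 10, 8, 3, 2, 16
Reachable nodes: 18 of 21 total.

18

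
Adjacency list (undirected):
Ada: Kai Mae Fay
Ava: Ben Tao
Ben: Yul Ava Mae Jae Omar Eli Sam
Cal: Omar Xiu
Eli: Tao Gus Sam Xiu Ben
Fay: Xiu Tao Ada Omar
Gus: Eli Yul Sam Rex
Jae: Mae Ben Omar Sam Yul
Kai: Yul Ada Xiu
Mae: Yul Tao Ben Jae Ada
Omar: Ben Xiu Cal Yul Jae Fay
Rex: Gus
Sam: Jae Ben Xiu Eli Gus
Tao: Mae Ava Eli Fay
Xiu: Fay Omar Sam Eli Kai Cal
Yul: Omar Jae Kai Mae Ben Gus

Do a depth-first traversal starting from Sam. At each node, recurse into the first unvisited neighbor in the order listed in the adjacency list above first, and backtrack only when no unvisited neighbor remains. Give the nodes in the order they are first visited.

Visit Sam
Sam → Jae
Jae → Mae
Mae → Yul
Yul → Omar
Omar → Ben
Ben → Ava
Ava → Tao
Tao → Eli
Eli → Gus
Gus → Rex
Eli → Xiu
Xiu → Fay
Fay → Ada
Ada → Kai
Xiu → Cal

Sam Jae Mae Yul Omar Ben Ava Tao Eli Gus Rex Xiu Fay Ada Kai Cal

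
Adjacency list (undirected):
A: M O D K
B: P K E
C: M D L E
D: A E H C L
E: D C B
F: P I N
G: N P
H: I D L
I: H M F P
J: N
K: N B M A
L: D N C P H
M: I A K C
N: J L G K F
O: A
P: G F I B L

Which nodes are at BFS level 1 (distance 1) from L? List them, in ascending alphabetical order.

Level 0: L
Level 1: C, D, H, N, P
Level 2: A, B, E, F, G, I, J, K, M
Level 3: O

C, D, H, N, P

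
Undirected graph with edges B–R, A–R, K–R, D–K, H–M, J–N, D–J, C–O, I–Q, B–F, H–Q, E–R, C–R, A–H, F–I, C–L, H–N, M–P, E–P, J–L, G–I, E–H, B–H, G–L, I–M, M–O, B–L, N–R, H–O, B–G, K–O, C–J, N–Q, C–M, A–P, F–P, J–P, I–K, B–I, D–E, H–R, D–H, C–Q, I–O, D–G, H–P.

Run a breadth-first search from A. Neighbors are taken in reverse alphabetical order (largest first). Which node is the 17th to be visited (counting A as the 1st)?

L

Visit A; enqueue R, P, H → queue [R, P, H]
Visit R; enqueue N, K, E, C, B → queue [P, H, N, K, E, C, B]
Visit P; enqueue M, J, F → queue [H, N, K, E, C, B, M, J, F]
Visit H; enqueue Q, O, D → queue [N, K, E, C, B, M, J, F, Q, O, D]
Visit N → queue [K, E, C, B, M, J, F, Q, O, D]
Visit K; enqueue I → queue [E, C, B, M, J, F, Q, O, D, I]
Visit E → queue [C, B, M, J, F, Q, O, D, I]
Visit C; enqueue L → queue [B, M, J, F, Q, O, D, I, L]
Visit B; enqueue G → queue [M, J, F, Q, O, D, I, L, G]
Visit M → queue [J, F, Q, O, D, I, L, G]
Visit J → queue [F, Q, O, D, I, L, G]
Visit F → queue [Q, O, D, I, L, G]
Visit Q → queue [O, D, I, L, G]
Visit O → queue [D, I, L, G]
Visit D → queue [I, L, G]
Visit I → queue [L, G]
Visit L → queue [G]
Visit G → queue []

Visit order: A, R, P, H, N, K, E, C, B, M, J, F, Q, O, D, I, L, G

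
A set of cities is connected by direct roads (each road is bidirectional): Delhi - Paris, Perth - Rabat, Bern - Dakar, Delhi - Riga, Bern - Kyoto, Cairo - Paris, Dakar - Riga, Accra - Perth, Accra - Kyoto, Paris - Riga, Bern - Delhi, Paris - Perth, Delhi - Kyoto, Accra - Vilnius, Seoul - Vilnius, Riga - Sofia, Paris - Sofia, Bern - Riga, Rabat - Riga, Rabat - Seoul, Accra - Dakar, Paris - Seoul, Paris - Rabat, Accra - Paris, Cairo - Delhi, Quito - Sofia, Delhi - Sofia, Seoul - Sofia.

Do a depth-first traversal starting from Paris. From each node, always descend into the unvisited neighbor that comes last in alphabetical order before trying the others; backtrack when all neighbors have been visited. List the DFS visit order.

Paris -> Sofia -> Seoul -> Vilnius -> Accra -> Perth -> Rabat -> Riga -> Delhi -> Kyoto -> Bern -> Dakar -> Cairo -> Quito

Visit Paris
Paris → Sofia
Sofia → Seoul
Seoul → Vilnius
Vilnius → Accra
Accra → Perth
Perth → Rabat
Rabat → Riga
Riga → Delhi
Delhi → Kyoto
Kyoto → Bern
Bern → Dakar
Delhi → Cairo
Sofia → Quito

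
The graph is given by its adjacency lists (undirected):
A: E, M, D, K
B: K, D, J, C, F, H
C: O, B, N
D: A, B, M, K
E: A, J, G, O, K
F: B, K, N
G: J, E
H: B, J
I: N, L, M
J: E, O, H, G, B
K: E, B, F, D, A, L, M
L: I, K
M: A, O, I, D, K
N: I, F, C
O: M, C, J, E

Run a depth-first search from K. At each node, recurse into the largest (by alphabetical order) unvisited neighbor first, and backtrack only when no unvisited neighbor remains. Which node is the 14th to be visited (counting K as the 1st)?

E

Visit K
K → M
M → O
O → J
J → H
H → B
B → F
F → N
N → I
I → L
N → C
B → D
D → A
A → E
E → G

Visit order: K, M, O, J, H, B, F, N, I, L, C, D, A, E, G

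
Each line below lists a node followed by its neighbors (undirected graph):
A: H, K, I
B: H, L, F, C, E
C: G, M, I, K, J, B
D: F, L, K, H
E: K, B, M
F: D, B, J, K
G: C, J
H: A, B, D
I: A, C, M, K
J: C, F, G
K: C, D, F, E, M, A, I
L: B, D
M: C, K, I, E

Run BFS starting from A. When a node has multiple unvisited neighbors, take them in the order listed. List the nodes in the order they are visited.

A H K I B D C F E M L G J

Visit A; enqueue H, K, I → queue [H, K, I]
Visit H; enqueue B, D → queue [K, I, B, D]
Visit K; enqueue C, F, E, M → queue [I, B, D, C, F, E, M]
Visit I → queue [B, D, C, F, E, M]
Visit B; enqueue L → queue [D, C, F, E, M, L]
Visit D → queue [C, F, E, M, L]
Visit C; enqueue G, J → queue [F, E, M, L, G, J]
Visit F → queue [E, M, L, G, J]
Visit E → queue [M, L, G, J]
Visit M → queue [L, G, J]
Visit L → queue [G, J]
Visit G → queue [J]
Visit J → queue []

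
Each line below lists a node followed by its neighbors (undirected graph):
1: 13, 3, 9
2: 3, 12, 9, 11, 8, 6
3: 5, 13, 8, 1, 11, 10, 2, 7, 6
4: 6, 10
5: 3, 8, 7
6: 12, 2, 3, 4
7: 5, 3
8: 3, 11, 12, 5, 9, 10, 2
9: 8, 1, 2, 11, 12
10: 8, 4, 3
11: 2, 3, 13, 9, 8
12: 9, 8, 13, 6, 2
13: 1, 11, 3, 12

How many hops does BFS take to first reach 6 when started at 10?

2

Level 0: 10
Level 1: 3, 4, 8
Level 2: 1, 2, 5, 6, 7, 9, 11, 12, 13
6 first appears at level 2.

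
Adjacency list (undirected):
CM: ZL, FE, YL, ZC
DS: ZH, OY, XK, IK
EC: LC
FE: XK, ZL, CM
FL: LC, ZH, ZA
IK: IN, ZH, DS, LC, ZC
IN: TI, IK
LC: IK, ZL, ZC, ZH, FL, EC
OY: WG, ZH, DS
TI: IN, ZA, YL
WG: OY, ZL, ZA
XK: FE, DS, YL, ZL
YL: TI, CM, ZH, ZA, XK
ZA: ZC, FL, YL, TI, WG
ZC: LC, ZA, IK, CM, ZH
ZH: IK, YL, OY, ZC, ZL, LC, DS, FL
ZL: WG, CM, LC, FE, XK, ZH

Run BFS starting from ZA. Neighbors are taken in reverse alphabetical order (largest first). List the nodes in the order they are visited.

ZA ZC YL WG TI FL ZH LC IK CM XK ZL OY IN DS EC FE

Visit ZA; enqueue ZC, YL, WG, TI, FL → queue [ZC, YL, WG, TI, FL]
Visit ZC; enqueue ZH, LC, IK, CM → queue [YL, WG, TI, FL, ZH, LC, IK, CM]
Visit YL; enqueue XK → queue [WG, TI, FL, ZH, LC, IK, CM, XK]
Visit WG; enqueue ZL, OY → queue [TI, FL, ZH, LC, IK, CM, XK, ZL, OY]
Visit TI; enqueue IN → queue [FL, ZH, LC, IK, CM, XK, ZL, OY, IN]
Visit FL → queue [ZH, LC, IK, CM, XK, ZL, OY, IN]
Visit ZH; enqueue DS → queue [LC, IK, CM, XK, ZL, OY, IN, DS]
Visit LC; enqueue EC → queue [IK, CM, XK, ZL, OY, IN, DS, EC]
Visit IK → queue [CM, XK, ZL, OY, IN, DS, EC]
Visit CM; enqueue FE → queue [XK, ZL, OY, IN, DS, EC, FE]
Visit XK → queue [ZL, OY, IN, DS, EC, FE]
Visit ZL → queue [OY, IN, DS, EC, FE]
Visit OY → queue [IN, DS, EC, FE]
Visit IN → queue [DS, EC, FE]
Visit DS → queue [EC, FE]
Visit EC → queue [FE]
Visit FE → queue []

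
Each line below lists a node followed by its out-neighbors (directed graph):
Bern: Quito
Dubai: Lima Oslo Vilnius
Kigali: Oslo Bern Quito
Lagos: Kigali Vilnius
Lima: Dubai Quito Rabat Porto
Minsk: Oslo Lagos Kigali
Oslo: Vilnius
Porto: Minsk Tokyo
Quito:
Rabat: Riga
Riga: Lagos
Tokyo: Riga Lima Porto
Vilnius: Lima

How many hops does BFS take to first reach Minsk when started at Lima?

Level 0: Lima
Level 1: Dubai, Porto, Quito, Rabat
Level 2: Minsk, Oslo, Riga, Tokyo, Vilnius
Level 3: Kigali, Lagos
Level 4: Bern
Minsk first appears at level 2.

2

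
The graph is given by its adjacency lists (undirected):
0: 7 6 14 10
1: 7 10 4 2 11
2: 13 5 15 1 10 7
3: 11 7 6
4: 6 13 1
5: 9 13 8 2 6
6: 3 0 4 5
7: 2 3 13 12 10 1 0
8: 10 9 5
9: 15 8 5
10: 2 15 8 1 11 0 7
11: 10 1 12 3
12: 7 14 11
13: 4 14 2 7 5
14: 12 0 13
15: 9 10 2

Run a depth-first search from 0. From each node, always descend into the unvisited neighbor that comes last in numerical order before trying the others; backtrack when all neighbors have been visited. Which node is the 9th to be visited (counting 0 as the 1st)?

Visit 0
0 → 14
14 → 13
13 → 7
7 → 12
12 → 11
11 → 10
10 → 15
15 → 9
9 → 8
8 → 5
5 → 6
6 → 4
4 → 1
1 → 2
6 → 3

Visit order: 0, 14, 13, 7, 12, 11, 10, 15, 9, 8, 5, 6, 4, 1, 2, 3

9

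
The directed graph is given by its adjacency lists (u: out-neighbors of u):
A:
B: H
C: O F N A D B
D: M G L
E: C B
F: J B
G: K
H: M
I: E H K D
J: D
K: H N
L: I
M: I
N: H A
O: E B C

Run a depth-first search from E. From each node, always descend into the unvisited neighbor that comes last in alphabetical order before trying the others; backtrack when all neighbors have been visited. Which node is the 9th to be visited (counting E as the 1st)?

Visit E
E → C
C → O
O → B
B → H
H → M
M → I
I → K
K → N
N → A
I → D
D → L
D → G
C → F
F → J

Visit order: E, C, O, B, H, M, I, K, N, A, D, L, G, F, J

N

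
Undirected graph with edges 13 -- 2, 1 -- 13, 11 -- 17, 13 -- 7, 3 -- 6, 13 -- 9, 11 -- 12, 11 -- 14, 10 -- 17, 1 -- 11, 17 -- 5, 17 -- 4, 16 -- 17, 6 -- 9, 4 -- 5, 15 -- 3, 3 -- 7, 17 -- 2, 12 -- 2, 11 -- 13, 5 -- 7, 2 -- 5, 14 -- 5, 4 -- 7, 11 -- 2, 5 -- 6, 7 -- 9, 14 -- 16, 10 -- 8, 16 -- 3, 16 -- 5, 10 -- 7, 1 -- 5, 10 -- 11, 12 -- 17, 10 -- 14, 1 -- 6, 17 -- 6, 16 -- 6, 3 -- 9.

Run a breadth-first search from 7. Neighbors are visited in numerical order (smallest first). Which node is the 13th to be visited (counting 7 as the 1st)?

2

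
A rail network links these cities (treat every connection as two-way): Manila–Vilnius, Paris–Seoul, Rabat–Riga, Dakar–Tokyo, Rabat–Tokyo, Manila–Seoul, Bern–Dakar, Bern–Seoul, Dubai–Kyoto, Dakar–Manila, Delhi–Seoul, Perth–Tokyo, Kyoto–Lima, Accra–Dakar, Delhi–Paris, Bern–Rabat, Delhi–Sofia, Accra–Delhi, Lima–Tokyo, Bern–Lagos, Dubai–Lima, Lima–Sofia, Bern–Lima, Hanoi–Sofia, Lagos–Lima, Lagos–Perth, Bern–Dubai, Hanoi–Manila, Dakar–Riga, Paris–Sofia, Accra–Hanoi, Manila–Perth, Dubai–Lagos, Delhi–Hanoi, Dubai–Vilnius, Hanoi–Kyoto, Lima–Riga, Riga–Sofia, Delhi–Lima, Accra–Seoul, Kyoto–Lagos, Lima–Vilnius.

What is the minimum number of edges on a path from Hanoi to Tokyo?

3

Level 0: Hanoi
Level 1: Accra, Delhi, Kyoto, Manila, Sofia
Level 2: Dakar, Dubai, Lagos, Lima, Paris, Perth, Riga, Seoul, Vilnius
Level 3: Bern, Rabat, Tokyo
Tokyo first appears at level 3.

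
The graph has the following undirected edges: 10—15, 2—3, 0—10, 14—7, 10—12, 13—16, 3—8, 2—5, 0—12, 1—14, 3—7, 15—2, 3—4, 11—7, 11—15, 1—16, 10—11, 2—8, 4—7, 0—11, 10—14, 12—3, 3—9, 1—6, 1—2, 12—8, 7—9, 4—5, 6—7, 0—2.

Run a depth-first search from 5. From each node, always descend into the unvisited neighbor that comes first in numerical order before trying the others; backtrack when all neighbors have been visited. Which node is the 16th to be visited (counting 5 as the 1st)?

13

Visit 5
5 → 2
2 → 0
0 → 10
10 → 11
11 → 7
7 → 3
3 → 4
3 → 8
8 → 12
3 → 9
7 → 6
6 → 1
1 → 14
1 → 16
16 → 13
11 → 15

Visit order: 5, 2, 0, 10, 11, 7, 3, 4, 8, 12, 9, 6, 1, 14, 16, 13, 15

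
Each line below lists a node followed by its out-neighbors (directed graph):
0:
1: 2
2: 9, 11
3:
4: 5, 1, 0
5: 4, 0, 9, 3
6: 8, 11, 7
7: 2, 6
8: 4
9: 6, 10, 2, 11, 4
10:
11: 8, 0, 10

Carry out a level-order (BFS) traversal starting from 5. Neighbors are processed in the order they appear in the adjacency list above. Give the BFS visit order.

5 → 4 → 0 → 9 → 3 → 1 → 6 → 10 → 2 → 11 → 8 → 7

Visit 5; enqueue 4, 0, 9, 3 → queue [4, 0, 9, 3]
Visit 4; enqueue 1 → queue [0, 9, 3, 1]
Visit 0 → queue [9, 3, 1]
Visit 9; enqueue 6, 10, 2, 11 → queue [3, 1, 6, 10, 2, 11]
Visit 3 → queue [1, 6, 10, 2, 11]
Visit 1 → queue [6, 10, 2, 11]
Visit 6; enqueue 8, 7 → queue [10, 2, 11, 8, 7]
Visit 10 → queue [2, 11, 8, 7]
Visit 2 → queue [11, 8, 7]
Visit 11 → queue [8, 7]
Visit 8 → queue [7]
Visit 7 → queue []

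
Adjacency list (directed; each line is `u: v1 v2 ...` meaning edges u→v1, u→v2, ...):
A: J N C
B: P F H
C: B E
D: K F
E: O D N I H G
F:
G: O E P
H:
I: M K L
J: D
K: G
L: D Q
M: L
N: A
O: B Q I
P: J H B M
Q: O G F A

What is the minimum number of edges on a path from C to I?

2

Level 0: C
Level 1: B, E
Level 2: D, F, G, H, I, N, O, P
Level 3: A, J, K, L, M, Q
I first appears at level 2.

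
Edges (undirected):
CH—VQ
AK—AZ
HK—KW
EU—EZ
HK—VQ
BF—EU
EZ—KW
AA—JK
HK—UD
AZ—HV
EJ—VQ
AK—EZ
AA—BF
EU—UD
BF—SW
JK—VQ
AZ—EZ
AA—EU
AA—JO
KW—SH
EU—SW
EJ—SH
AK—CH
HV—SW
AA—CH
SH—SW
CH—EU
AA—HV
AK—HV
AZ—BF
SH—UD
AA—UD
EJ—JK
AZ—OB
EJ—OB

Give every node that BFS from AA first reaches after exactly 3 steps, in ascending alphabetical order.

KW, OB

Level 0: AA
Level 1: BF, CH, EU, HV, JK, JO, UD
Level 2: AK, AZ, EJ, EZ, HK, SH, SW, VQ
Level 3: KW, OB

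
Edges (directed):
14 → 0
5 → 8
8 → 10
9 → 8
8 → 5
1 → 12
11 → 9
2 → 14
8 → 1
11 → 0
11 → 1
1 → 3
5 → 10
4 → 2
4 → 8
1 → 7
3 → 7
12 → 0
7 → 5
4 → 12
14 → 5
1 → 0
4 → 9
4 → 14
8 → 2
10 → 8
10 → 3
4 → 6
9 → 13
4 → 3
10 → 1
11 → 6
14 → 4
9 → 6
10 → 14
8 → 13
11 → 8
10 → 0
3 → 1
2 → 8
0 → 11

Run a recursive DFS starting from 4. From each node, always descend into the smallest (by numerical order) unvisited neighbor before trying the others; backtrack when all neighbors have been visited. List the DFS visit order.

Visit 4
4 → 2
2 → 8
8 → 1
1 → 0
0 → 11
11 → 6
11 → 9
9 → 13
1 → 3
3 → 7
7 → 5
5 → 10
10 → 14
1 → 12

4 2 8 1 0 11 6 9 13 3 7 5 10 14 12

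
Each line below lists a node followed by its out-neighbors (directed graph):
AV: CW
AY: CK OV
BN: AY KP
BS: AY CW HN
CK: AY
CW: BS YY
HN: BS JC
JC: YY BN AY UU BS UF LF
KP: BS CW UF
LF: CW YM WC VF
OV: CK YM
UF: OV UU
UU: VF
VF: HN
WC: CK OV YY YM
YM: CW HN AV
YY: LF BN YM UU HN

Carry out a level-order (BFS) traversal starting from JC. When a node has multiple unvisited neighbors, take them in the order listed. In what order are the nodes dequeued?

JC, YY, BN, AY, UU, BS, UF, LF, YM, HN, KP, CK, OV, VF, CW, WC, AV

Visit JC; enqueue YY, BN, AY, UU, BS, UF, LF → queue [YY, BN, AY, UU, BS, UF, LF]
Visit YY; enqueue YM, HN → queue [BN, AY, UU, BS, UF, LF, YM, HN]
Visit BN; enqueue KP → queue [AY, UU, BS, UF, LF, YM, HN, KP]
Visit AY; enqueue CK, OV → queue [UU, BS, UF, LF, YM, HN, KP, CK, OV]
Visit UU; enqueue VF → queue [BS, UF, LF, YM, HN, KP, CK, OV, VF]
Visit BS; enqueue CW → queue [UF, LF, YM, HN, KP, CK, OV, VF, CW]
Visit UF → queue [LF, YM, HN, KP, CK, OV, VF, CW]
Visit LF; enqueue WC → queue [YM, HN, KP, CK, OV, VF, CW, WC]
Visit YM; enqueue AV → queue [HN, KP, CK, OV, VF, CW, WC, AV]
Visit HN → queue [KP, CK, OV, VF, CW, WC, AV]
Visit KP → queue [CK, OV, VF, CW, WC, AV]
Visit CK → queue [OV, VF, CW, WC, AV]
Visit OV → queue [VF, CW, WC, AV]
Visit VF → queue [CW, WC, AV]
Visit CW → queue [WC, AV]
Visit WC → queue [AV]
Visit AV → queue []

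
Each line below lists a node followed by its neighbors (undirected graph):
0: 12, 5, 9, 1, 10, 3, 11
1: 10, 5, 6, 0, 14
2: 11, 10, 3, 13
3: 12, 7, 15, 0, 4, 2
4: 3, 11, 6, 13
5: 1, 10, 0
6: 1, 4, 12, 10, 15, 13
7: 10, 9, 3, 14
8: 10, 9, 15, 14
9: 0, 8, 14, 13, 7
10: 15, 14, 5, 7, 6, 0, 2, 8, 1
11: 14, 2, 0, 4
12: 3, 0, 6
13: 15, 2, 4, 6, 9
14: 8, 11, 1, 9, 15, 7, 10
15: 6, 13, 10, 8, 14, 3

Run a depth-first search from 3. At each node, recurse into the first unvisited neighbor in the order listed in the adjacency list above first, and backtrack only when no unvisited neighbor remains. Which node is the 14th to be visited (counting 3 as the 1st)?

Visit 3
3 → 12
12 → 0
0 → 5
5 → 1
1 → 10
10 → 15
15 → 6
6 → 4
4 → 11
11 → 14
14 → 8
8 → 9
9 → 13
13 → 2
9 → 7

Visit order: 3, 12, 0, 5, 1, 10, 15, 6, 4, 11, 14, 8, 9, 13, 2, 7

13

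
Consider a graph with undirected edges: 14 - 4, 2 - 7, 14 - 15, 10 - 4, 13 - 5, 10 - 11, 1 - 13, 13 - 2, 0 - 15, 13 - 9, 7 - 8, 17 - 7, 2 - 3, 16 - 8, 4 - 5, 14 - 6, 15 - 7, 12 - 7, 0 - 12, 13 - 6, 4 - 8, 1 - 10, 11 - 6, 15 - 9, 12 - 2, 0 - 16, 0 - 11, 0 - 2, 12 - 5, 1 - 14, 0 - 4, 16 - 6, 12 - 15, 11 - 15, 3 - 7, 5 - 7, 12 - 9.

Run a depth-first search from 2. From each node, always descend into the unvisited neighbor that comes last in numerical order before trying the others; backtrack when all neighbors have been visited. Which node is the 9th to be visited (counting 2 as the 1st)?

7

Visit 2
2 → 13
13 → 9
9 → 15
15 → 14
14 → 6
6 → 16
16 → 8
8 → 7
7 → 17
7 → 12
12 → 5
5 → 4
4 → 10
10 → 11
11 → 0
10 → 1
7 → 3

Visit order: 2, 13, 9, 15, 14, 6, 16, 8, 7, 17, 12, 5, 4, 10, 11, 0, 1, 3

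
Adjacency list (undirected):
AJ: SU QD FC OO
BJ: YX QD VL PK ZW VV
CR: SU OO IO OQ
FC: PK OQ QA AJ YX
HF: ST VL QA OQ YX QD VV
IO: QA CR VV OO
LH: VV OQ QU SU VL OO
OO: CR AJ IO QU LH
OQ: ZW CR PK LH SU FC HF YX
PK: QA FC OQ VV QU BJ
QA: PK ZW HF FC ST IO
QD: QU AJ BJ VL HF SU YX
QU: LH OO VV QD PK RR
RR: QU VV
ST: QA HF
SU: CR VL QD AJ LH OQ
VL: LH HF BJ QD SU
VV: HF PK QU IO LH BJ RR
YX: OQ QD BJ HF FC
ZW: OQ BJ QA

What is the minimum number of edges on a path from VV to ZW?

Level 0: VV
Level 1: BJ, HF, IO, LH, PK, QU, RR
Level 2: CR, FC, OO, OQ, QA, QD, ST, SU, VL, YX, ZW
Level 3: AJ
ZW first appears at level 2.

2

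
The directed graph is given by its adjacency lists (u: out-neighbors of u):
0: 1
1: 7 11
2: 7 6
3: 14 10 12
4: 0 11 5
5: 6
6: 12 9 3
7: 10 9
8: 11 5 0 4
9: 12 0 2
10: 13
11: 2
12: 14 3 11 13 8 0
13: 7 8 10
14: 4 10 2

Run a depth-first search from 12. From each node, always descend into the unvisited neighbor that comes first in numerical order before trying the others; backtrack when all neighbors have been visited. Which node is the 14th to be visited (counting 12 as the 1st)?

11

Visit 12
12 → 0
0 → 1
1 → 7
7 → 9
9 → 2
2 → 6
6 → 3
3 → 10
10 → 13
13 → 8
8 → 4
4 → 5
4 → 11
3 → 14

Visit order: 12, 0, 1, 7, 9, 2, 6, 3, 10, 13, 8, 4, 5, 11, 14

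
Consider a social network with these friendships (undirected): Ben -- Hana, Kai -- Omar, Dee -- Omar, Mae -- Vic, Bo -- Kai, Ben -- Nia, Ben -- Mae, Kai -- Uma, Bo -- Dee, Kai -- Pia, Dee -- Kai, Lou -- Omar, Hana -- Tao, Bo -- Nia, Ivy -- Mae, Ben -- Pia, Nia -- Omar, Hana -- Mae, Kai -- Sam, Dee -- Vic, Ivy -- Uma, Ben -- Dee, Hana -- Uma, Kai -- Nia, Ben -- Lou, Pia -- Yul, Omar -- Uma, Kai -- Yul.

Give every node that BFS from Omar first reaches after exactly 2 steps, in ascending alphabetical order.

Level 0: Omar
Level 1: Dee, Kai, Lou, Nia, Uma
Level 2: Ben, Bo, Hana, Ivy, Pia, Sam, Vic, Yul
Level 3: Mae, Tao

Ben, Bo, Hana, Ivy, Pia, Sam, Vic, Yul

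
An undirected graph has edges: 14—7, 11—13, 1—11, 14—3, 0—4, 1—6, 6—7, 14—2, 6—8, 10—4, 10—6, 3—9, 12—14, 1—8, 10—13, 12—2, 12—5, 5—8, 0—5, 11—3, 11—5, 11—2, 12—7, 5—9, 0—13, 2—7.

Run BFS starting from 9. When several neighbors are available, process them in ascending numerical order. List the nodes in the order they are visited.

Visit 9; enqueue 3, 5 → queue [3, 5]
Visit 3; enqueue 11, 14 → queue [5, 11, 14]
Visit 5; enqueue 0, 8, 12 → queue [11, 14, 0, 8, 12]
Visit 11; enqueue 1, 2, 13 → queue [14, 0, 8, 12, 1, 2, 13]
Visit 14; enqueue 7 → queue [0, 8, 12, 1, 2, 13, 7]
Visit 0; enqueue 4 → queue [8, 12, 1, 2, 13, 7, 4]
Visit 8; enqueue 6 → queue [12, 1, 2, 13, 7, 4, 6]
Visit 12 → queue [1, 2, 13, 7, 4, 6]
Visit 1 → queue [2, 13, 7, 4, 6]
Visit 2 → queue [13, 7, 4, 6]
Visit 13; enqueue 10 → queue [7, 4, 6, 10]
Visit 7 → queue [4, 6, 10]
Visit 4 → queue [6, 10]
Visit 6 → queue [10]
Visit 10 → queue []

9 → 3 → 5 → 11 → 14 → 0 → 8 → 12 → 1 → 2 → 13 → 7 → 4 → 6 → 10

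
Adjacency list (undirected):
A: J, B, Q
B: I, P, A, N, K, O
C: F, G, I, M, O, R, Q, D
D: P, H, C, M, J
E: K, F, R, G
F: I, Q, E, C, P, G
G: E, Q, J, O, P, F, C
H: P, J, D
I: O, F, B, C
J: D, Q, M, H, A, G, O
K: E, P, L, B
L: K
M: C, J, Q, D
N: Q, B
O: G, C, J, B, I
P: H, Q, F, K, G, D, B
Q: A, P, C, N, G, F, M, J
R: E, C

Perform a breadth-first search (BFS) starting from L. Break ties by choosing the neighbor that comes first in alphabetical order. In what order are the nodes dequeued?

Visit L; enqueue K → queue [K]
Visit K; enqueue B, E, P → queue [B, E, P]
Visit B; enqueue A, I, N, O → queue [E, P, A, I, N, O]
Visit E; enqueue F, G, R → queue [P, A, I, N, O, F, G, R]
Visit P; enqueue D, H, Q → queue [A, I, N, O, F, G, R, D, H, Q]
Visit A; enqueue J → queue [I, N, O, F, G, R, D, H, Q, J]
Visit I; enqueue C → queue [N, O, F, G, R, D, H, Q, J, C]
Visit N → queue [O, F, G, R, D, H, Q, J, C]
Visit O → queue [F, G, R, D, H, Q, J, C]
Visit F → queue [G, R, D, H, Q, J, C]
Visit G → queue [R, D, H, Q, J, C]
Visit R → queue [D, H, Q, J, C]
Visit D; enqueue M → queue [H, Q, J, C, M]
Visit H → queue [Q, J, C, M]
Visit Q → queue [J, C, M]
Visit J → queue [C, M]
Visit C → queue [M]
Visit M → queue []

L, K, B, E, P, A, I, N, O, F, G, R, D, H, Q, J, C, M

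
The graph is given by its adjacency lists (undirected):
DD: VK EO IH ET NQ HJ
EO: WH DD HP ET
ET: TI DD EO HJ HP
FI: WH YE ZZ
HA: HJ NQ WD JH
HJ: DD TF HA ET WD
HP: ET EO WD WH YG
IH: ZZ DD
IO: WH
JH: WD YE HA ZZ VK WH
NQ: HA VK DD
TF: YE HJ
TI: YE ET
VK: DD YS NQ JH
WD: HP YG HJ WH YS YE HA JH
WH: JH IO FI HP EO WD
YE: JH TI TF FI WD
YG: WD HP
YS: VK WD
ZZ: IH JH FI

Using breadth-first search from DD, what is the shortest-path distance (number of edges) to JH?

Level 0: DD
Level 1: EO, ET, HJ, IH, NQ, VK
Level 2: HA, HP, JH, TF, TI, WD, WH, YS, ZZ
Level 3: FI, IO, YE, YG
JH first appears at level 2.

2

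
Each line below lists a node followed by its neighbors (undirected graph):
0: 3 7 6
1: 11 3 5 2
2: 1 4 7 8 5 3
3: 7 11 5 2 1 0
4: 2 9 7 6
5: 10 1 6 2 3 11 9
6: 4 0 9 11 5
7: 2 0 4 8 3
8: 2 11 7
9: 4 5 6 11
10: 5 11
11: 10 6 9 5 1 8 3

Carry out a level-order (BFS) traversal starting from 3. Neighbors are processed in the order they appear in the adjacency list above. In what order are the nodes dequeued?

3, 7, 11, 5, 2, 1, 0, 4, 8, 10, 6, 9

Visit 3; enqueue 7, 11, 5, 2, 1, 0 → queue [7, 11, 5, 2, 1, 0]
Visit 7; enqueue 4, 8 → queue [11, 5, 2, 1, 0, 4, 8]
Visit 11; enqueue 10, 6, 9 → queue [5, 2, 1, 0, 4, 8, 10, 6, 9]
Visit 5 → queue [2, 1, 0, 4, 8, 10, 6, 9]
Visit 2 → queue [1, 0, 4, 8, 10, 6, 9]
Visit 1 → queue [0, 4, 8, 10, 6, 9]
Visit 0 → queue [4, 8, 10, 6, 9]
Visit 4 → queue [8, 10, 6, 9]
Visit 8 → queue [10, 6, 9]
Visit 10 → queue [6, 9]
Visit 6 → queue [9]
Visit 9 → queue []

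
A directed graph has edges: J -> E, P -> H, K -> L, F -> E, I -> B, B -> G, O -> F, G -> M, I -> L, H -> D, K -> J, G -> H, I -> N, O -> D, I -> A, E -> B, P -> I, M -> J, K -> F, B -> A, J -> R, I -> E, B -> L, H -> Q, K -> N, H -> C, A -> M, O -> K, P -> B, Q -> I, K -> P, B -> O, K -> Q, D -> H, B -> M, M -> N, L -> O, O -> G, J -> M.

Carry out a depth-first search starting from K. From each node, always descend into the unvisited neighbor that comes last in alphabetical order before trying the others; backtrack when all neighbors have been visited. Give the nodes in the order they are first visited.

K -> Q -> I -> N -> L -> O -> G -> M -> J -> R -> E -> B -> A -> H -> D -> C -> F -> P

Visit K
K → Q
Q → I
I → N
I → L
L → O
O → G
G → M
M → J
J → R
J → E
E → B
B → A
G → H
H → D
H → C
O → F
K → P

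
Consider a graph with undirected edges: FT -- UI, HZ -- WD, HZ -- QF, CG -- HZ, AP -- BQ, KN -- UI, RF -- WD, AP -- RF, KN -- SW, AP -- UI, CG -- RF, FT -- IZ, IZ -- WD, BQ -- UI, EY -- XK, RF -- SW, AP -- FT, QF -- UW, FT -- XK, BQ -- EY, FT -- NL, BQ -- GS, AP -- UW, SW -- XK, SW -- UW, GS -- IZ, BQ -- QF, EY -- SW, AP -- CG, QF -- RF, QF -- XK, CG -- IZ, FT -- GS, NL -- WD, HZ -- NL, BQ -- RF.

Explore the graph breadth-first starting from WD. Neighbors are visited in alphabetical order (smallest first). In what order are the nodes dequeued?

WD, HZ, IZ, NL, RF, CG, QF, FT, GS, AP, BQ, SW, UW, XK, UI, EY, KN

Visit WD; enqueue HZ, IZ, NL, RF → queue [HZ, IZ, NL, RF]
Visit HZ; enqueue CG, QF → queue [IZ, NL, RF, CG, QF]
Visit IZ; enqueue FT, GS → queue [NL, RF, CG, QF, FT, GS]
Visit NL → queue [RF, CG, QF, FT, GS]
Visit RF; enqueue AP, BQ, SW → queue [CG, QF, FT, GS, AP, BQ, SW]
Visit CG → queue [QF, FT, GS, AP, BQ, SW]
Visit QF; enqueue UW, XK → queue [FT, GS, AP, BQ, SW, UW, XK]
Visit FT; enqueue UI → queue [GS, AP, BQ, SW, UW, XK, UI]
Visit GS → queue [AP, BQ, SW, UW, XK, UI]
Visit AP → queue [BQ, SW, UW, XK, UI]
Visit BQ; enqueue EY → queue [SW, UW, XK, UI, EY]
Visit SW; enqueue KN → queue [UW, XK, UI, EY, KN]
Visit UW → queue [XK, UI, EY, KN]
Visit XK → queue [UI, EY, KN]
Visit UI → queue [EY, KN]
Visit EY → queue [KN]
Visit KN → queue []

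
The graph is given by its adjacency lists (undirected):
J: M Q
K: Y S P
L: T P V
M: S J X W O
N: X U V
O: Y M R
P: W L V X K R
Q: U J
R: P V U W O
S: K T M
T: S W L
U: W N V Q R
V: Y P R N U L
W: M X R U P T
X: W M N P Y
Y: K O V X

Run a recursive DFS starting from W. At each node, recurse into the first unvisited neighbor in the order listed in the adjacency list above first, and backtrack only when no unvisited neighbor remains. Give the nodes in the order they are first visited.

W, M, S, K, Y, O, R, P, L, T, V, N, X, U, Q, J

Visit W
W → M
M → S
S → K
K → Y
Y → O
O → R
R → P
P → L
L → T
L → V
V → N
N → X
N → U
U → Q
Q → J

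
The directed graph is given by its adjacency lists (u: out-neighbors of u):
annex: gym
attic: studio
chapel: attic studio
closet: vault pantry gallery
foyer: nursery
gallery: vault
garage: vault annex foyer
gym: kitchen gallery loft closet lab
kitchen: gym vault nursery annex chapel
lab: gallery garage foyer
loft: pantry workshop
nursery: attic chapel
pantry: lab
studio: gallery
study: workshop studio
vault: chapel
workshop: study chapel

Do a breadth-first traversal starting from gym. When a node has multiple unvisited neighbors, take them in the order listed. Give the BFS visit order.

gym, kitchen, gallery, loft, closet, lab, vault, nursery, annex, chapel, pantry, workshop, garage, foyer, attic, studio, study

Visit gym; enqueue kitchen, gallery, loft, closet, lab → queue [kitchen, gallery, loft, closet, lab]
Visit kitchen; enqueue vault, nursery, annex, chapel → queue [gallery, loft, closet, lab, vault, nursery, annex, chapel]
Visit gallery → queue [loft, closet, lab, vault, nursery, annex, chapel]
Visit loft; enqueue pantry, workshop → queue [closet, lab, vault, nursery, annex, chapel, pantry, workshop]
Visit closet → queue [lab, vault, nursery, annex, chapel, pantry, workshop]
Visit lab; enqueue garage, foyer → queue [vault, nursery, annex, chapel, pantry, workshop, garage, foyer]
Visit vault → queue [nursery, annex, chapel, pantry, workshop, garage, foyer]
Visit nursery; enqueue attic → queue [annex, chapel, pantry, workshop, garage, foyer, attic]
Visit annex → queue [chapel, pantry, workshop, garage, foyer, attic]
Visit chapel; enqueue studio → queue [pantry, workshop, garage, foyer, attic, studio]
Visit pantry → queue [workshop, garage, foyer, attic, studio]
Visit workshop; enqueue study → queue [garage, foyer, attic, studio, study]
Visit garage → queue [foyer, attic, studio, study]
Visit foyer → queue [attic, studio, study]
Visit attic → queue [studio, study]
Visit studio → queue [study]
Visit study → queue []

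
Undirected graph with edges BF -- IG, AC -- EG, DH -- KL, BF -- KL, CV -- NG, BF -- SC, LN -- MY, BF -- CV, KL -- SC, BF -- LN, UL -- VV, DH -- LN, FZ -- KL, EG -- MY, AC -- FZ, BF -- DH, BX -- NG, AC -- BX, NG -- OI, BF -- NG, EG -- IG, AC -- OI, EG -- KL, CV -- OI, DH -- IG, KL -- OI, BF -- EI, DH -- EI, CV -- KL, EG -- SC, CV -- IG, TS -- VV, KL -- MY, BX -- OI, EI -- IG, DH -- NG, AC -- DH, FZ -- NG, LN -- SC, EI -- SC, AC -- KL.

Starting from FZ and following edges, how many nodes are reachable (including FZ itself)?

15

BFS from FZ visits: FZ, AC, KL, NG, BX, DH, EG, OI, BF, CV, MY, SC, EI, IG, LN
Reachable nodes: 15 of 18 total.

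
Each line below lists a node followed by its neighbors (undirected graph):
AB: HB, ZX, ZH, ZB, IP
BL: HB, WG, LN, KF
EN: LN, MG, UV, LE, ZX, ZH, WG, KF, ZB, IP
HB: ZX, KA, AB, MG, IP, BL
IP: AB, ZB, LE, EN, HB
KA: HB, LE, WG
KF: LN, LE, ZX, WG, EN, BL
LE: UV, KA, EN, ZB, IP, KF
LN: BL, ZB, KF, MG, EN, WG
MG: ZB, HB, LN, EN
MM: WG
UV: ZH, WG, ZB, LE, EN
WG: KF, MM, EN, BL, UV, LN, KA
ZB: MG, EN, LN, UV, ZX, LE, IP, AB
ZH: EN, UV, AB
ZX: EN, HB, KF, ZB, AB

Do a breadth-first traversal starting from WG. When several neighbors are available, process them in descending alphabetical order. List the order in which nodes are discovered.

Visit WG; enqueue UV, MM, LN, KF, KA, EN, BL → queue [UV, MM, LN, KF, KA, EN, BL]
Visit UV; enqueue ZH, ZB, LE → queue [MM, LN, KF, KA, EN, BL, ZH, ZB, LE]
Visit MM → queue [LN, KF, KA, EN, BL, ZH, ZB, LE]
Visit LN; enqueue MG → queue [KF, KA, EN, BL, ZH, ZB, LE, MG]
Visit KF; enqueue ZX → queue [KA, EN, BL, ZH, ZB, LE, MG, ZX]
Visit KA; enqueue HB → queue [EN, BL, ZH, ZB, LE, MG, ZX, HB]
Visit EN; enqueue IP → queue [BL, ZH, ZB, LE, MG, ZX, HB, IP]
Visit BL → queue [ZH, ZB, LE, MG, ZX, HB, IP]
Visit ZH; enqueue AB → queue [ZB, LE, MG, ZX, HB, IP, AB]
Visit ZB → queue [LE, MG, ZX, HB, IP, AB]
Visit LE → queue [MG, ZX, HB, IP, AB]
Visit MG → queue [ZX, HB, IP, AB]
Visit ZX → queue [HB, IP, AB]
Visit HB → queue [IP, AB]
Visit IP → queue [AB]
Visit AB → queue []

WG -> UV -> MM -> LN -> KF -> KA -> EN -> BL -> ZH -> ZB -> LE -> MG -> ZX -> HB -> IP -> AB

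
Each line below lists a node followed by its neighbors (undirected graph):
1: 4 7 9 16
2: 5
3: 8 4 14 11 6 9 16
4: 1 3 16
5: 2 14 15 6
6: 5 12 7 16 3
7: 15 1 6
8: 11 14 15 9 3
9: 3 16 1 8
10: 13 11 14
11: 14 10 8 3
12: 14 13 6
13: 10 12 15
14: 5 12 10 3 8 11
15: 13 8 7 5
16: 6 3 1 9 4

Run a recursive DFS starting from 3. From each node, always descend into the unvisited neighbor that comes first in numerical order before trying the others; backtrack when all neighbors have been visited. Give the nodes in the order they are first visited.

Visit 3
3 → 4
4 → 1
1 → 7
7 → 6
6 → 5
5 → 2
5 → 14
14 → 8
8 → 9
9 → 16
8 → 11
11 → 10
10 → 13
13 → 12
13 → 15

3, 4, 1, 7, 6, 5, 2, 14, 8, 9, 16, 11, 10, 13, 12, 15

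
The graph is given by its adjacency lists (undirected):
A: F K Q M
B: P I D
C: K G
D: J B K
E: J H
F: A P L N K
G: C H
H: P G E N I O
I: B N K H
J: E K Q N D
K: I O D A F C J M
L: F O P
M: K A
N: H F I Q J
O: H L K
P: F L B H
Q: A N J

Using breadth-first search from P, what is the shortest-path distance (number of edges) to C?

3

Level 0: P
Level 1: B, F, H, L
Level 2: A, D, E, G, I, K, N, O
Level 3: C, J, M, Q
C first appears at level 3.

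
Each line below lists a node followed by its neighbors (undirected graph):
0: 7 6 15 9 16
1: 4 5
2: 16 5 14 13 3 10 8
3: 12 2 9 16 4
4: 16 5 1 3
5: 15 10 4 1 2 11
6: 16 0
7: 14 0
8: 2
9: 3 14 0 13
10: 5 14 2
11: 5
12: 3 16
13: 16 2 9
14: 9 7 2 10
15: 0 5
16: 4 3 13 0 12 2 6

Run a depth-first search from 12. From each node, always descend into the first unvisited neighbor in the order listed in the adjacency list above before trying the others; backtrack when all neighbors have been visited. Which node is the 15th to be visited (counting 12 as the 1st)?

1

Visit 12
12 → 3
3 → 2
2 → 16
16 → 4
4 → 5
5 → 15
15 → 0
0 → 7
7 → 14
14 → 9
9 → 13
14 → 10
0 → 6
5 → 1
5 → 11
2 → 8

Visit order: 12, 3, 2, 16, 4, 5, 15, 0, 7, 14, 9, 13, 10, 6, 1, 11, 8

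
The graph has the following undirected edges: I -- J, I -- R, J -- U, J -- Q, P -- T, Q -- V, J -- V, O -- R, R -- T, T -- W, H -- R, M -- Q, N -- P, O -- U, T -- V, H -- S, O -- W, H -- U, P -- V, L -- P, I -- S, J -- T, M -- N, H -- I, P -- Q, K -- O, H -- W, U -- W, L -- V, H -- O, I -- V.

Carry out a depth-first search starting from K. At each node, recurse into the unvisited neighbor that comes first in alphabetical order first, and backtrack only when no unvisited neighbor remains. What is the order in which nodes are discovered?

Visit K
K → O
O → H
H → I
I → J
J → Q
Q → M
M → N
N → P
P → L
L → V
V → T
T → R
T → W
W → U
I → S

K → O → H → I → J → Q → M → N → P → L → V → T → R → W → U → S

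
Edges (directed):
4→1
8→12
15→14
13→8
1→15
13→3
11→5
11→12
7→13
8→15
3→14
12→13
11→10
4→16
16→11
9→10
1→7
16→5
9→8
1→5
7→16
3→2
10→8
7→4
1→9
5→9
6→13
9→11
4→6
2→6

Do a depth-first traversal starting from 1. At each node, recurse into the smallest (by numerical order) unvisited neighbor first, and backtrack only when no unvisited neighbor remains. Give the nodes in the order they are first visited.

Visit 1
1 → 5
5 → 9
9 → 8
8 → 12
12 → 13
13 → 3
3 → 2
2 → 6
3 → 14
8 → 15
9 → 10
9 → 11
1 → 7
7 → 4
4 → 16

1 → 5 → 9 → 8 → 12 → 13 → 3 → 2 → 6 → 14 → 15 → 10 → 11 → 7 → 4 → 16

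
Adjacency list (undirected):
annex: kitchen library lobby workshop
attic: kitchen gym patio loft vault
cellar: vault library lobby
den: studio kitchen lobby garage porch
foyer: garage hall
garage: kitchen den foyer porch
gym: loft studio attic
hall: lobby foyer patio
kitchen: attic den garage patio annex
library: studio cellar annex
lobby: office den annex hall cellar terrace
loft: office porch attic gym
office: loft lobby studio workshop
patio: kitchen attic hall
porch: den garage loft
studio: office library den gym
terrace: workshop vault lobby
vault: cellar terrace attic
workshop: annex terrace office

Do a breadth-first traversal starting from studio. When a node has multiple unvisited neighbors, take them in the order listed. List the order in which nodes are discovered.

Visit studio; enqueue office, library, den, gym → queue [office, library, den, gym]
Visit office; enqueue loft, lobby, workshop → queue [library, den, gym, loft, lobby, workshop]
Visit library; enqueue cellar, annex → queue [den, gym, loft, lobby, workshop, cellar, annex]
Visit den; enqueue kitchen, garage, porch → queue [gym, loft, lobby, workshop, cellar, annex, kitchen, garage, porch]
Visit gym; enqueue attic → queue [loft, lobby, workshop, cellar, annex, kitchen, garage, porch, attic]
Visit loft → queue [lobby, workshop, cellar, annex, kitchen, garage, porch, attic]
Visit lobby; enqueue hall, terrace → queue [workshop, cellar, annex, kitchen, garage, porch, attic, hall, terrace]
Visit workshop → queue [cellar, annex, kitchen, garage, porch, attic, hall, terrace]
Visit cellar; enqueue vault → queue [annex, kitchen, garage, porch, attic, hall, terrace, vault]
Visit annex → queue [kitchen, garage, porch, attic, hall, terrace, vault]
Visit kitchen; enqueue patio → queue [garage, porch, attic, hall, terrace, vault, patio]
Visit garage; enqueue foyer → queue [porch, attic, hall, terrace, vault, patio, foyer]
Visit porch → queue [attic, hall, terrace, vault, patio, foyer]
Visit attic → queue [hall, terrace, vault, patio, foyer]
Visit hall → queue [terrace, vault, patio, foyer]
Visit terrace → queue [vault, patio, foyer]
Visit vault → queue [patio, foyer]
Visit patio → queue [foyer]
Visit foyer → queue []

studio, office, library, den, gym, loft, lobby, workshop, cellar, annex, kitchen, garage, porch, attic, hall, terrace, vault, patio, foyer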